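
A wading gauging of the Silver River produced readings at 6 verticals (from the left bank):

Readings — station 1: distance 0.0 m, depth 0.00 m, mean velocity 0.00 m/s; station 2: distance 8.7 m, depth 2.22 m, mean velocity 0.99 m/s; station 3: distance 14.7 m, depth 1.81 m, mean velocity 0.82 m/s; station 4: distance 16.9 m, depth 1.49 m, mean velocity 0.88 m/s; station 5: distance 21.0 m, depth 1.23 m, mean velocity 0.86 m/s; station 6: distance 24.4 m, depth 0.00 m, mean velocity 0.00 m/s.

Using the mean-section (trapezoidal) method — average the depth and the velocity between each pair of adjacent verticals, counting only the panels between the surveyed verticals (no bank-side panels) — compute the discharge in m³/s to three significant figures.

24.6 m³/s

Panel 1-2: Δb = 8.7 m, d̄ = (0.00+2.22)/2 = 1.11, v̄ = (0.00+0.99)/2 = 0.495 → q = 8.7×1.11×0.495 = 4.780 m³/s
Panel 2-3: Δb = 6 m, d̄ = (2.22+1.81)/2 = 2.015, v̄ = (0.99+0.82)/2 = 0.905 → q = 6×2.015×0.905 = 10.94 m³/s
Panel 3-4: Δb = 2.2 m, d̄ = (1.81+1.49)/2 = 1.65, v̄ = (0.82+0.88)/2 = 0.85 → q = 2.2×1.65×0.85 = 3.086 m³/s
Panel 4-5: Δb = 4.1 m, d̄ = (1.49+1.23)/2 = 1.36, v̄ = (0.88+0.86)/2 = 0.87 → q = 4.1×1.36×0.87 = 4.851 m³/s
Panel 5-6: Δb = 3.4 m, d̄ = (1.23+0.00)/2 = 0.615, v̄ = (0.86+0.00)/2 = 0.43 → q = 3.4×0.615×0.43 = 0.8991 m³/s
Q = Σ q = 24.56 m³/s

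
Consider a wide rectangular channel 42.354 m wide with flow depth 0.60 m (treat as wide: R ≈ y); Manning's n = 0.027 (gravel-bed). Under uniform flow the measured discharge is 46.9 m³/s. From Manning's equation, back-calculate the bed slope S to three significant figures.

A = b·y = 42.354 × 0.60 = 25.41 m²
Wide channel: R ≈ y = 0.60 m
S = (Q·n / (1·A·R^(2/3)))² = (46.9×0.027 / (1×25.41×0.7114))² = 0.004907

0.00491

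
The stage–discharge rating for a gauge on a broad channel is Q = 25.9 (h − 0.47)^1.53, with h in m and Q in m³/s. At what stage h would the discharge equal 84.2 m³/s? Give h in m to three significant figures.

2.63 m

h − h₀ = (Q/C)^(1/b) = (84.2/25.9)^(1/1.53) = 2.161 m
h = 0.47 + 2.161 = 2.631 m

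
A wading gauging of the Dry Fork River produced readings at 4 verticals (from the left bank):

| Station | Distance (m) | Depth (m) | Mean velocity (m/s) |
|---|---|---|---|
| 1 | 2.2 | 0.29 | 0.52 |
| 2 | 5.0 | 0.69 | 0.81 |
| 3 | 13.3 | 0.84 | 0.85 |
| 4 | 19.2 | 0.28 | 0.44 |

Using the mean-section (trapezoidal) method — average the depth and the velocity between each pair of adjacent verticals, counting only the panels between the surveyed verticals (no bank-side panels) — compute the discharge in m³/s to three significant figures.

8.31 m³/s

Panel 1-2: Δb = 2.8 m, d̄ = (0.29+0.69)/2 = 0.49, v̄ = (0.52+0.81)/2 = 0.665 → q = 2.8×0.49×0.665 = 0.9124 m³/s
Panel 2-3: Δb = 8.3 m, d̄ = (0.69+0.84)/2 = 0.765, v̄ = (0.81+0.85)/2 = 0.83 → q = 8.3×0.765×0.83 = 5.270 m³/s
Panel 3-4: Δb = 5.9 m, d̄ = (0.84+0.28)/2 = 0.56, v̄ = (0.85+0.44)/2 = 0.645 → q = 5.9×0.56×0.645 = 2.131 m³/s
Q = Σ q = 8.314 m³/s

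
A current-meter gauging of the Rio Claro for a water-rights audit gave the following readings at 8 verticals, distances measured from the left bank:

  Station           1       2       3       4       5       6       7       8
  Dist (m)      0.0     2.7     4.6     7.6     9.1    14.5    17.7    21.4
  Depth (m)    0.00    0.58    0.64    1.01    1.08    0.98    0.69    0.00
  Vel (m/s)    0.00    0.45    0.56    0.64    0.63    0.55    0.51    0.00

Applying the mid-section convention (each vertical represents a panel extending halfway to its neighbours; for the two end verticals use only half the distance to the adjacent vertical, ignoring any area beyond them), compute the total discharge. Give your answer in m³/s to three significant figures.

8.81 m³/s

w_2 = (4.6 − 0.0)/2 = 2.3 m; q_2 = 0.45 × 0.58 × 2.3 = 0.6003 m³/s
w_3 = (7.6 − 2.7)/2 = 2.45 m; q_3 = 0.56 × 0.64 × 2.45 = 0.8781 m³/s
w_4 = (9.1 − 4.6)/2 = 2.25 m; q_4 = 0.64 × 1.01 × 2.25 = 1.454 m³/s
w_5 = (14.5 − 7.6)/2 = 3.45 m; q_5 = 0.63 × 1.08 × 3.45 = 2.347 m³/s
w_6 = (17.7 − 9.1)/2 = 4.3 m; q_6 = 0.55 × 0.98 × 4.3 = 2.318 m³/s
w_7 = (21.4 − 14.5)/2 = 3.45 m; q_7 = 0.51 × 0.69 × 3.45 = 1.214 m³/s
Stations 1, 8 contribute zero (depth or velocity is 0).
Q = Σ qᵢ = 8.812 m³/s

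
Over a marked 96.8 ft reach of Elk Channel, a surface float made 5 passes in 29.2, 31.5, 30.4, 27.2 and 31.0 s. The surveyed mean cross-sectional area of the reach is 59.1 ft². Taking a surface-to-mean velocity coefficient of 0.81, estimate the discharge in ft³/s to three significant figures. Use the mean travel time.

t̄ = (29.2 + 31.5 + 30.4 + 27.2 + 31.0) / 5 = 29.86 s
v_surface = L / t̄ = 96.8 / 29.86 = 3.242 ft/s
v_mean = 0.81 × 3.242 = 2.626 ft/s
Q = A × v_mean = 59.1 × 2.626 = 155.2 ft³/s

155 ft³/s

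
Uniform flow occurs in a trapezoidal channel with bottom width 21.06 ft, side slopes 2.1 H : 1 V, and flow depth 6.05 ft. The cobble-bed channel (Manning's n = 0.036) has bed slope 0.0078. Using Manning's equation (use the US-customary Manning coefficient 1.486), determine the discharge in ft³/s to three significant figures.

1920 ft³/s

A = (b + z·y)·y = (21.06 + 2.1×6.05)×6.05 = 204.3 ft²
P = b + 2y√(1+z²) = 21.06 + 2×6.05×√(1+2.1²) = 49.20 ft
R = A/P = 204.3/49.20 = 4.152 ft
Q = (1.486/n)·A·R^(2/3)·S^(1/2) = (1.486/0.036) × 204.3 × 4.152^(2/3) × 0.0078^(1/2) = 1924 ft³/s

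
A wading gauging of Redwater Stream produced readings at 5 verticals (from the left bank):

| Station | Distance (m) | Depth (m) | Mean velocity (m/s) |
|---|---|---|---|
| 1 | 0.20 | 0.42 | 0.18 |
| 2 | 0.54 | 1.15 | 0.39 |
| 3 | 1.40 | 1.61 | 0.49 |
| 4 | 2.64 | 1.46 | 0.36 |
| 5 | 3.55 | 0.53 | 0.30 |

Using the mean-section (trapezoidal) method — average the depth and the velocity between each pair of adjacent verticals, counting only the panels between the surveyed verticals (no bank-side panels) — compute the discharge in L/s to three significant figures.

1710 L/s

Panel 1-2: Δb = 0.34 m, d̄ = (0.42+1.15)/2 = 0.785, v̄ = (0.18+0.39)/2 = 0.285 → q = 0.34×0.785×0.285 = 0.07607 m³/s
Panel 2-3: Δb = 0.86 m, d̄ = (1.15+1.61)/2 = 1.38, v̄ = (0.39+0.49)/2 = 0.44 → q = 0.86×1.38×0.44 = 0.5222 m³/s
Panel 3-4: Δb = 1.24 m, d̄ = (1.61+1.46)/2 = 1.535, v̄ = (0.49+0.36)/2 = 0.425 → q = 1.24×1.535×0.425 = 0.8089 m³/s
Panel 4-5: Δb = 0.91 m, d̄ = (1.46+0.53)/2 = 0.995, v̄ = (0.36+0.30)/2 = 0.33 → q = 0.91×0.995×0.33 = 0.2988 m³/s
Q = Σ q = 1.706 m³/s
= 1.706 × 1000 = 1706 L/s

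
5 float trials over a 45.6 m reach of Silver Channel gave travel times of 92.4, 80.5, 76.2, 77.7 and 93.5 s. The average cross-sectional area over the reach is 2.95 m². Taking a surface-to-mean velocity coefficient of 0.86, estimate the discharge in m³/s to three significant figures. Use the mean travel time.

t̄ = (92.4 + 80.5 + 76.2 + 77.7 + 93.5) / 5 = 84.06 s
v_surface = L / t̄ = 45.6 / 84.06 = 0.5425 m/s
v_mean = 0.86 × 0.5425 = 0.4665 m/s
Q = A × v_mean = 2.95 × 0.4665 = 1.376 m³/s

1.38 m³/s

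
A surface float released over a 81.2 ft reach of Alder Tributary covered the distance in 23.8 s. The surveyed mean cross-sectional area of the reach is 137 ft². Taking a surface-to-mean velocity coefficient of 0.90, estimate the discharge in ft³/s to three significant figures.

421 ft³/s

v_surface = L / t̄ = 81.2 / 23.8 = 3.412 ft/s
v_mean = 0.90 × 3.412 = 3.071 ft/s
Q = A × v_mean = 137 × 3.071 = 420.7 ft³/s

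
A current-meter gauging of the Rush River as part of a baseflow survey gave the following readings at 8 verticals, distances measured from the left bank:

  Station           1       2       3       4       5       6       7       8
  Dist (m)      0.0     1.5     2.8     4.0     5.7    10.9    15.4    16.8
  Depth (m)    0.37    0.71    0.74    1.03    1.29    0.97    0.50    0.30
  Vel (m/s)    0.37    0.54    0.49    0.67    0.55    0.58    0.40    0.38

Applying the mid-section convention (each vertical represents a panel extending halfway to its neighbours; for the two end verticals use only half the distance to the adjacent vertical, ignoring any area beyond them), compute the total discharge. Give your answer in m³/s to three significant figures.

w_1 = (1.5 − 0.0)/2 = 0.75 m; q_1 = 0.37 × 0.37 × 0.75 = 0.1027 m³/s
w_2 = (2.8 − 0.0)/2 = 1.4 m; q_2 = 0.54 × 0.71 × 1.4 = 0.5368 m³/s
w_3 = (4.0 − 1.5)/2 = 1.25 m; q_3 = 0.49 × 0.74 × 1.25 = 0.4533 m³/s
w_4 = (5.7 − 2.8)/2 = 1.45 m; q_4 = 0.67 × 1.03 × 1.45 = 1.001 m³/s
w_5 = (10.9 − 4.0)/2 = 3.45 m; q_5 = 0.55 × 1.29 × 3.45 = 2.448 m³/s
w_6 = (15.4 − 5.7)/2 = 4.85 m; q_6 = 0.58 × 0.97 × 4.85 = 2.729 m³/s
w_7 = (16.8 − 10.9)/2 = 2.95 m; q_7 = 0.40 × 0.50 × 2.95 = 0.5900 m³/s
w_8 = (16.8 − 15.4)/2 = 0.7 m; q_8 = 0.38 × 0.30 × 0.7 = 0.07980 m³/s
Q = Σ qᵢ = 7.940 m³/s

7.94 m³/s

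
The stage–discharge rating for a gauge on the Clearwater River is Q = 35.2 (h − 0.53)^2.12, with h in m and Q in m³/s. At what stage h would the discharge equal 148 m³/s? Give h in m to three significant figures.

2.50 m

h − h₀ = (Q/C)^(1/b) = (148/35.2)^(1/2.12) = 1.969 m
h = 0.53 + 1.969 = 2.499 m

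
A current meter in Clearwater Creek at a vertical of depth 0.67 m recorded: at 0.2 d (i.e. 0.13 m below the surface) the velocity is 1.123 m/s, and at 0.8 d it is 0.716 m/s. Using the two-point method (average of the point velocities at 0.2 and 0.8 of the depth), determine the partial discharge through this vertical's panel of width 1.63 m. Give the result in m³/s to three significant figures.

v̄ = (1.123 + 0.716) / 2 = 0.9195 m/s
q = v̄ × d × w = 0.9195 × 0.67 × 1.63 = 1.004 m³/s

1.00 m³/s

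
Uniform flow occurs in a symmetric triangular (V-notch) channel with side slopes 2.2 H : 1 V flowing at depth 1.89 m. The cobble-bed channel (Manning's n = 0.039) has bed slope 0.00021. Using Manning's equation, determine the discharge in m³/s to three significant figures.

2.64 m³/s

A = z·y² = 2.2×1.89² = 7.859 m²
P = 2y√(1+z²) = 2×1.89×√(1+2.2²) = 9.135 m
R = A/P = 7.859/9.135 = 0.8603 m
Q = (1/n)·A·R^(2/3)·S^(1/2) = (1/0.039) × 7.859 × 0.8603^(2/3) × 0.00021^(1/2) = 2.641 m³/s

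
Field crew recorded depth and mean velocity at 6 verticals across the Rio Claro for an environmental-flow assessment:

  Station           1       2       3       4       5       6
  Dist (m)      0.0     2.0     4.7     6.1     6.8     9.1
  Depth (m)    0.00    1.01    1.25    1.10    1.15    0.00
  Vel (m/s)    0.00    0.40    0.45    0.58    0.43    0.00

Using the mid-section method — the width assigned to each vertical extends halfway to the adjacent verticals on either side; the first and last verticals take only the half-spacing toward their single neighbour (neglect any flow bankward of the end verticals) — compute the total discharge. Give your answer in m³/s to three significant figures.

3.51 m³/s

w_2 = (4.7 − 0.0)/2 = 2.35 m; q_2 = 0.40 × 1.01 × 2.35 = 0.9494 m³/s
w_3 = (6.1 − 2.0)/2 = 2.05 m; q_3 = 0.45 × 1.25 × 2.05 = 1.153 m³/s
w_4 = (6.8 − 4.7)/2 = 1.05 m; q_4 = 0.58 × 1.10 × 1.05 = 0.6699 m³/s
w_5 = (9.1 − 6.1)/2 = 1.5 m; q_5 = 0.43 × 1.15 × 1.5 = 0.7418 m³/s
Stations 1, 6 contribute zero (depth or velocity is 0).
Q = Σ qᵢ = 3.514 m³/s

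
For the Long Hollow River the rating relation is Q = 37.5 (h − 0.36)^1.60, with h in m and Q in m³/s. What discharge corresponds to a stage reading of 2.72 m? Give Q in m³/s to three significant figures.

Q = 37.5 × (2.72 − 0.36)^1.60 = 37.5 × 2.36^1.60 = 148.1 m³/s

148 m³/s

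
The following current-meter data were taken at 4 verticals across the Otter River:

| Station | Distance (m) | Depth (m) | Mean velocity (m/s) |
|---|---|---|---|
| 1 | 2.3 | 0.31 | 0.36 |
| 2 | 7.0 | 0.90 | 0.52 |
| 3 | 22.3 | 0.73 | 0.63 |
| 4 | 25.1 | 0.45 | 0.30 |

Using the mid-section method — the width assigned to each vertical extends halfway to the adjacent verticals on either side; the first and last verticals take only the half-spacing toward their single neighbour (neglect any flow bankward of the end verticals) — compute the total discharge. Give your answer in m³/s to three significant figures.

9.29 m³/s

w_1 = (7.0 − 2.3)/2 = 2.35 m; q_1 = 0.36 × 0.31 × 2.35 = 0.2623 m³/s
w_2 = (22.3 − 2.3)/2 = 10 m; q_2 = 0.52 × 0.90 × 10 = 4.680 m³/s
w_3 = (25.1 − 7.0)/2 = 9.05 m; q_3 = 0.63 × 0.73 × 9.05 = 4.162 m³/s
w_4 = (25.1 − 22.3)/2 = 1.4 m; q_4 = 0.30 × 0.45 × 1.4 = 0.1890 m³/s
Q = Σ qᵢ = 9.293 m³/s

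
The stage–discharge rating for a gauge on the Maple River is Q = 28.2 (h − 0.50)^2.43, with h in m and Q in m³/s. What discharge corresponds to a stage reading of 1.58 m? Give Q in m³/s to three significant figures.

34.0 m³/s

Q = 28.2 × (1.58 − 0.50)^2.43 = 28.2 × 1.08^2.43 = 34.00 m³/s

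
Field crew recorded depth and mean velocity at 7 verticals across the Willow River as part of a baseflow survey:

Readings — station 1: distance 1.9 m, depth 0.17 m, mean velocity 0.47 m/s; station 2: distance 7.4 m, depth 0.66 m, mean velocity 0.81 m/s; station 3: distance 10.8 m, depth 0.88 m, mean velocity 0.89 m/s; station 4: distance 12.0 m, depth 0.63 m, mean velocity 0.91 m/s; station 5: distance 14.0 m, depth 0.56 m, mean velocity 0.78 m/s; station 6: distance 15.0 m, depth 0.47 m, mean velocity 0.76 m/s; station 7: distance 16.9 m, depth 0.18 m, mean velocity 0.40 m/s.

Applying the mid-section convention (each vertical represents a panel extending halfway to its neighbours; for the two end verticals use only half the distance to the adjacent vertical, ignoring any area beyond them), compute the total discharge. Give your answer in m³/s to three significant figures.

6.56 m³/s

w_1 = (7.4 − 1.9)/2 = 2.75 m; q_1 = 0.47 × 0.17 × 2.75 = 0.2197 m³/s
w_2 = (10.8 − 1.9)/2 = 4.45 m; q_2 = 0.81 × 0.66 × 4.45 = 2.379 m³/s
w_3 = (12.0 − 7.4)/2 = 2.3 m; q_3 = 0.89 × 0.88 × 2.3 = 1.801 m³/s
w_4 = (14.0 − 10.8)/2 = 1.6 m; q_4 = 0.91 × 0.63 × 1.6 = 0.9173 m³/s
w_5 = (15.0 − 12.0)/2 = 1.5 m; q_5 = 0.78 × 0.56 × 1.5 = 0.6552 m³/s
w_6 = (16.9 − 14.0)/2 = 1.45 m; q_6 = 0.76 × 0.47 × 1.45 = 0.5179 m³/s
w_7 = (16.9 − 15.0)/2 = 0.95 m; q_7 = 0.40 × 0.18 × 0.95 = 0.06840 m³/s
Q = Σ qᵢ = 6.559 m³/s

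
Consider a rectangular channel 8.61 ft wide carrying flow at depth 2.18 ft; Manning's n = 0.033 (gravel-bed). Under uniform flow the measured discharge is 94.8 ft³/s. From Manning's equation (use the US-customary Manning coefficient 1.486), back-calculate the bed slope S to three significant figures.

A = b·y = 8.61 × 2.18 = 18.77 ft²
P = b + 2y = 8.61 + 2×2.18 = 12.97 ft
R = A/P = 18.77/12.97 = 1.447 ft
S = (Q·n / (1.486·A·R^(2/3)))² = (94.8×0.033 / (1.486×18.77×1.279))² = 0.007685

0.00769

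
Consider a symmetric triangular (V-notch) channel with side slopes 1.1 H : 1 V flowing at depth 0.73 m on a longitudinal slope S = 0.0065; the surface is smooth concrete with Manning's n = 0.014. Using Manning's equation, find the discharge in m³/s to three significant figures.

1.41 m³/s

A = z·y² = 1.1×0.73² = 0.5862 m²
P = 2y√(1+z²) = 2×0.73×√(1+1.1²) = 2.170 m
R = A/P = 0.5862/2.170 = 0.2701 m
Q = (1/n)·A·R^(2/3)·S^(1/2) = (1/0.014) × 0.5862 × 0.2701^(2/3) × 0.0065^(1/2) = 1.410 m³/s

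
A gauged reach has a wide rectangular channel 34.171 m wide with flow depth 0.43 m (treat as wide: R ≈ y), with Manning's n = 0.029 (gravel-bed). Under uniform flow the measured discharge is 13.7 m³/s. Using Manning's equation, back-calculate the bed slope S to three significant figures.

A = b·y = 34.171 × 0.43 = 14.69 m²
Wide channel: R ≈ y = 0.43 m
S = (Q·n / (1·A·R^(2/3)))² = (13.7×0.029 / (1×14.69×0.5697))² = 0.002253

0.00225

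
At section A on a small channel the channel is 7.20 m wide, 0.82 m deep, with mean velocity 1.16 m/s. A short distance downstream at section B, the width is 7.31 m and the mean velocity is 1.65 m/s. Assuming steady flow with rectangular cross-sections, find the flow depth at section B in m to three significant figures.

Q = A₁V₁ = (7.20×0.82) × 1.16 = 6.849 m³/s
d₂ = Q/(b₂ V₂) = 6.849/(7.31×1.65) = 0.5678 m

0.568 m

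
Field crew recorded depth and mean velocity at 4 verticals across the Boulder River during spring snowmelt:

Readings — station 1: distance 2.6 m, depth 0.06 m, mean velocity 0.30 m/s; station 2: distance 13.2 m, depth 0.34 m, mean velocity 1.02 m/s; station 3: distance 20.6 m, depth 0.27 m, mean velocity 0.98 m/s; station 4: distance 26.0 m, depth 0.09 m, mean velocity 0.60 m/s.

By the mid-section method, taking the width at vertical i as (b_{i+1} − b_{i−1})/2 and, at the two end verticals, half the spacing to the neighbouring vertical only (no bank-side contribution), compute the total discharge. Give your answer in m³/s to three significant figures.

5.06 m³/s

w_1 = (13.2 − 2.6)/2 = 5.3 m; q_1 = 0.30 × 0.06 × 5.3 = 0.09540 m³/s
w_2 = (20.6 − 2.6)/2 = 9 m; q_2 = 1.02 × 0.34 × 9 = 3.121 m³/s
w_3 = (26.0 − 13.2)/2 = 6.4 m; q_3 = 0.98 × 0.27 × 6.4 = 1.693 m³/s
w_4 = (26.0 − 20.6)/2 = 2.7 m; q_4 = 0.60 × 0.09 × 2.7 = 0.1458 m³/s
Q = Σ qᵢ = 5.056 m³/s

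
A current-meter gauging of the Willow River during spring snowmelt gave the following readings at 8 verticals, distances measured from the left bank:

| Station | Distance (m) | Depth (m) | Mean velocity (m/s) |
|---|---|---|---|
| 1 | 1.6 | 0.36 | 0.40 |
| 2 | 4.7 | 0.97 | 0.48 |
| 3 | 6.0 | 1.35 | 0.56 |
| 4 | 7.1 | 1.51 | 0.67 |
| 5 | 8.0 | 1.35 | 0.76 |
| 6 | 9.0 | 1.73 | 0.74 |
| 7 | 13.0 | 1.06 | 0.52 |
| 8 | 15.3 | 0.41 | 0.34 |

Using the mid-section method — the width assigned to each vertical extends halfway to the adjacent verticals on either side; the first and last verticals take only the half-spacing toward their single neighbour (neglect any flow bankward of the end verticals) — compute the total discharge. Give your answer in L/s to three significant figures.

9240 L/s

w_1 = (4.7 − 1.6)/2 = 1.55 m; q_1 = 0.40 × 0.36 × 1.55 = 0.2232 m³/s
w_2 = (6.0 − 1.6)/2 = 2.2 m; q_2 = 0.48 × 0.97 × 2.2 = 1.024 m³/s
w_3 = (7.1 − 4.7)/2 = 1.2 m; q_3 = 0.56 × 1.35 × 1.2 = 0.9072 m³/s
w_4 = (8.0 − 6.0)/2 = 1 m; q_4 = 0.67 × 1.51 × 1 = 1.012 m³/s
w_5 = (9.0 − 7.1)/2 = 0.95 m; q_5 = 0.76 × 1.35 × 0.95 = 0.9747 m³/s
w_6 = (13.0 − 8.0)/2 = 2.5 m; q_6 = 0.74 × 1.73 × 2.5 = 3.201 m³/s
w_7 = (15.3 − 9.0)/2 = 3.15 m; q_7 = 0.52 × 1.06 × 3.15 = 1.736 m³/s
w_8 = (15.3 − 13.0)/2 = 1.15 m; q_8 = 0.34 × 0.41 × 1.15 = 0.1603 m³/s
Q = Σ qᵢ = 9.238 m³/s
= 9.238 × 1000 = 9238 L/s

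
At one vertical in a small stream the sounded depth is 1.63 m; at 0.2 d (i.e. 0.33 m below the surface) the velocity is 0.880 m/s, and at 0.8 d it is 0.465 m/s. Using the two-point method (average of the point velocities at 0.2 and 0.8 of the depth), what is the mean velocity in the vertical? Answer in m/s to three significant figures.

v̄ = (0.880 + 0.465) / 2 = 0.6725 m/s

0.673 m/s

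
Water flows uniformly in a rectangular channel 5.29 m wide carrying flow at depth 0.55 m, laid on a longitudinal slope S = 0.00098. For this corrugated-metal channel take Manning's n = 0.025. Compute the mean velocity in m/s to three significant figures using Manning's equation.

A = b·y = 5.29 × 0.55 = 2.910 m²
P = b + 2y = 5.29 + 2×0.55 = 6.390 m
R = A/P = 2.910/6.390 = 0.4553 m
Q = (1/n)·A·R^(2/3)·S^(1/2) = (1/0.025) × 2.910 × 0.4553^(2/3) × 0.00098^(1/2) = 2.156 m³/s
V = Q/A = 2.156/2.910 = 0.7411 m/s

0.741 m/s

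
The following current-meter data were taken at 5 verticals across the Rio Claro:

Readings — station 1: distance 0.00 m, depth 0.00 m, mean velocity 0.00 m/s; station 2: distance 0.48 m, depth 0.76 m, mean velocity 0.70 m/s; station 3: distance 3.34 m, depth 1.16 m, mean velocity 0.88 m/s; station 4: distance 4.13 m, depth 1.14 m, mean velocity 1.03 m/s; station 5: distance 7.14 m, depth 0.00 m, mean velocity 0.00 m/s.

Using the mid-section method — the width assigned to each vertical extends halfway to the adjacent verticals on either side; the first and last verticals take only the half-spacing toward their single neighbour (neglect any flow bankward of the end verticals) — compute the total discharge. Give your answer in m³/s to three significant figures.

4.98 m³/s

w_2 = (3.34 − 0.00)/2 = 1.67 m; q_2 = 0.70 × 0.76 × 1.67 = 0.8884 m³/s
w_3 = (4.13 − 0.48)/2 = 1.825 m; q_3 = 0.88 × 1.16 × 1.825 = 1.863 m³/s
w_4 = (7.14 − 3.34)/2 = 1.9 m; q_4 = 1.03 × 1.14 × 1.9 = 2.231 m³/s
Stations 1, 5 contribute zero (depth or velocity is 0).
Q = Σ qᵢ = 4.982 m³/s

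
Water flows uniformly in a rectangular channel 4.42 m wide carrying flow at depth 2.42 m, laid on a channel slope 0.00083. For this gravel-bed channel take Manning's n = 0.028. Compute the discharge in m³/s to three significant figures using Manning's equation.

12.1 m³/s

A = b·y = 4.42 × 2.42 = 10.70 m²
P = b + 2y = 4.42 + 2×2.42 = 9.260 m
R = A/P = 10.70/9.260 = 1.155 m
Q = (1/n)·A·R^(2/3)·S^(1/2) = (1/0.028) × 10.70 × 1.155^(2/3) × 0.00083^(1/2) = 12.12 m³/s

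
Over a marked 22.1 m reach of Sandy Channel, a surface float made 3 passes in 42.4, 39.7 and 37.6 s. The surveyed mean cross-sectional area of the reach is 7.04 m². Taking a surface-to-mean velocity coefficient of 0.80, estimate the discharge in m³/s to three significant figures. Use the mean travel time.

t̄ = (42.4 + 39.7 + 37.6) / 3 = 39.9 s
v_surface = L / t̄ = 22.1 / 39.9 = 0.5539 m/s
v_mean = 0.80 × 0.5539 = 0.4431 m/s
Q = A × v_mean = 7.04 × 0.4431 = 3.119 m³/s

3.12 m³/s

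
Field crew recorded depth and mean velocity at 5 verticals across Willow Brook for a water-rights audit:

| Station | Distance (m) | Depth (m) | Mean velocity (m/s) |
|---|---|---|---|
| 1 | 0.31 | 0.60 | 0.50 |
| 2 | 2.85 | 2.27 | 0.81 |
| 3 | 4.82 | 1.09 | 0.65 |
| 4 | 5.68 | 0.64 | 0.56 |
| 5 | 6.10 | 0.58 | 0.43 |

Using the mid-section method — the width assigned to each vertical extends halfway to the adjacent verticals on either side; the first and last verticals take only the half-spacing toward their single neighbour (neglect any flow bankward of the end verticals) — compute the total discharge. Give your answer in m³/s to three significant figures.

5.81 m³/s

w_1 = (2.85 − 0.31)/2 = 1.27 m; q_1 = 0.50 × 0.60 × 1.27 = 0.3810 m³/s
w_2 = (4.82 − 0.31)/2 = 2.255 m; q_2 = 0.81 × 2.27 × 2.255 = 4.146 m³/s
w_3 = (5.68 − 2.85)/2 = 1.415 m; q_3 = 0.65 × 1.09 × 1.415 = 1.003 m³/s
w_4 = (6.10 − 4.82)/2 = 0.64 m; q_4 = 0.56 × 0.64 × 0.64 = 0.2294 m³/s
w_5 = (6.10 − 5.68)/2 = 0.21 m; q_5 = 0.43 × 0.58 × 0.21 = 0.05237 m³/s
Q = Σ qᵢ = 5.812 m³/s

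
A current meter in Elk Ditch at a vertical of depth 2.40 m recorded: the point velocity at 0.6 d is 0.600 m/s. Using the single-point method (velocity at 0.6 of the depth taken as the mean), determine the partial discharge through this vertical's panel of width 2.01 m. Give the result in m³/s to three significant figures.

2.89 m³/s

v̄ = v₀.₆ = 0.600 m/s
q = v̄ × d × w = 0.6000 × 2.40 × 2.01 = 2.894 m³/s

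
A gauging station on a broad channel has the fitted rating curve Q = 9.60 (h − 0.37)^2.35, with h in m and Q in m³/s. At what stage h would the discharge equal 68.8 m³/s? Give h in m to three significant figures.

h − h₀ = (Q/C)^(1/b) = (68.8/9.60)^(1/2.35) = 2.312 m
h = 0.37 + 2.312 = 2.682 m

2.68 m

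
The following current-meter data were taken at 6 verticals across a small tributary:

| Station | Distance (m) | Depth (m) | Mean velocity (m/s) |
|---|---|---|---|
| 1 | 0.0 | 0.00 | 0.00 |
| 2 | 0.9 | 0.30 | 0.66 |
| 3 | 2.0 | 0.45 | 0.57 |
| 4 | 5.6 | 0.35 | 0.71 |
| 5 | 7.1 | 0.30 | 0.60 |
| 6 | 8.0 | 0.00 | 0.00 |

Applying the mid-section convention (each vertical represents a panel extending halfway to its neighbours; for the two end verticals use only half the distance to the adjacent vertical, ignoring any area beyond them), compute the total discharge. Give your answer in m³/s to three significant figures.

w_2 = (2.0 − 0.0)/2 = 1 m; q_2 = 0.66 × 0.30 × 1 = 0.1980 m³/s
w_3 = (5.6 − 0.9)/2 = 2.35 m; q_3 = 0.57 × 0.45 × 2.35 = 0.6028 m³/s
w_4 = (7.1 − 2.0)/2 = 2.55 m; q_4 = 0.71 × 0.35 × 2.55 = 0.6337 m³/s
w_5 = (8.0 − 5.6)/2 = 1.2 m; q_5 = 0.60 × 0.30 × 1.2 = 0.2160 m³/s
Stations 1, 6 contribute zero (depth or velocity is 0).
Q = Σ qᵢ = 1.650 m³/s

1.65 m³/s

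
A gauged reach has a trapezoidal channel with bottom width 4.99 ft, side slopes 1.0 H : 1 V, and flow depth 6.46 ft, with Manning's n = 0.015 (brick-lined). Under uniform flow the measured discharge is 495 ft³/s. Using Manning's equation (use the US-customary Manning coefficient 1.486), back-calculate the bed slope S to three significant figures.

A = (b + z·y)·y = (4.99 + 1.0×6.46)×6.46 = 73.97 ft²
P = b + 2y√(1+z²) = 4.99 + 2×6.46×√(1+1.0²) = 23.26 ft
R = A/P = 73.97/23.26 = 3.180 ft
S = (Q·n / (1.486·A·R^(2/3)))² = (495×0.015 / (1.486×73.97×2.162))² = 0.0009759

0.000976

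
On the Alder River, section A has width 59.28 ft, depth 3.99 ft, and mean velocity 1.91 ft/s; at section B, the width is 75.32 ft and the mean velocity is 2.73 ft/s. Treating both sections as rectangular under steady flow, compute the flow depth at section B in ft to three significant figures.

2.20 ft

Q = A₁V₁ = (59.28×3.99) × 1.91 = 451.8 ft³/s
d₂ = Q/(b₂ V₂) = 451.8/(75.32×2.73) = 2.197 ft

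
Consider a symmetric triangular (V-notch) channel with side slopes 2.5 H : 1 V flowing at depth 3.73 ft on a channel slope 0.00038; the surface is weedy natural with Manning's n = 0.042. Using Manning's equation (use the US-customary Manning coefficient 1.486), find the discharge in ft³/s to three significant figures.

A = z·y² = 2.5×3.73² = 34.78 ft²
P = 2y√(1+z²) = 2×3.73×√(1+2.5²) = 20.09 ft
R = A/P = 34.78/20.09 = 1.732 ft
Q = (1.486/n)·A·R^(2/3)·S^(1/2) = (1.486/0.042) × 34.78 × 1.732^(2/3) × 0.00038^(1/2) = 34.59 ft³/s

34.6 ft³/s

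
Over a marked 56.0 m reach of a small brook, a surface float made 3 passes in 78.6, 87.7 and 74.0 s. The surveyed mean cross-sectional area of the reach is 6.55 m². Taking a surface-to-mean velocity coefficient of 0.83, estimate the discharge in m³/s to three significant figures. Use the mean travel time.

3.80 m³/s

t̄ = (78.6 + 87.7 + 74.0) / 3 = 80.1 s
v_surface = L / t̄ = 56.0 / 80.1 = 0.6991 m/s
v_mean = 0.83 × 0.6991 = 0.5803 m/s
Q = A × v_mean = 6.55 × 0.5803 = 3.801 m³/s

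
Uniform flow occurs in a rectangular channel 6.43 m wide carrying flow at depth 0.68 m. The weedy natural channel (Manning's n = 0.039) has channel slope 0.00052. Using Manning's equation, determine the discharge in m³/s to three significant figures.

A = b·y = 6.43 × 0.68 = 4.372 m²
P = b + 2y = 6.43 + 2×0.68 = 7.790 m
R = A/P = 4.372/7.790 = 0.5613 m
Q = (1/n)·A·R^(2/3)·S^(1/2) = (1/0.039) × 4.372 × 0.5613^(2/3) × 0.00052^(1/2) = 1.740 m³/s

1.74 m³/s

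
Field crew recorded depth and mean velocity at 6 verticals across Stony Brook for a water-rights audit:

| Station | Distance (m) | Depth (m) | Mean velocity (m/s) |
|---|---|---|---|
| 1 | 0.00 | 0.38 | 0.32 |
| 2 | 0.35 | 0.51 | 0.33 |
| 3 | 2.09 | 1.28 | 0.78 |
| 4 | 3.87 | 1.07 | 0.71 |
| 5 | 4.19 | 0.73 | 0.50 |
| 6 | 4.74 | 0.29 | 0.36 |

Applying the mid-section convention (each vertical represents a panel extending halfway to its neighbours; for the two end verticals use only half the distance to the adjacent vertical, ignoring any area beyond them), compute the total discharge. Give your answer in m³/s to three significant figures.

2.94 m³/s

w_1 = (0.35 − 0.00)/2 = 0.175 m; q_1 = 0.32 × 0.38 × 0.175 = 0.02128 m³/s
w_2 = (2.09 − 0.00)/2 = 1.045 m; q_2 = 0.33 × 0.51 × 1.045 = 0.1759 m³/s
w_3 = (3.87 − 0.35)/2 = 1.76 m; q_3 = 0.78 × 1.28 × 1.76 = 1.757 m³/s
w_4 = (4.19 − 2.09)/2 = 1.05 m; q_4 = 0.71 × 1.07 × 1.05 = 0.7977 m³/s
w_5 = (4.74 − 3.87)/2 = 0.435 m; q_5 = 0.50 × 0.73 × 0.435 = 0.1588 m³/s
w_6 = (4.74 − 4.19)/2 = 0.275 m; q_6 = 0.36 × 0.29 × 0.275 = 0.02871 m³/s
Q = Σ qᵢ = 2.940 m³/s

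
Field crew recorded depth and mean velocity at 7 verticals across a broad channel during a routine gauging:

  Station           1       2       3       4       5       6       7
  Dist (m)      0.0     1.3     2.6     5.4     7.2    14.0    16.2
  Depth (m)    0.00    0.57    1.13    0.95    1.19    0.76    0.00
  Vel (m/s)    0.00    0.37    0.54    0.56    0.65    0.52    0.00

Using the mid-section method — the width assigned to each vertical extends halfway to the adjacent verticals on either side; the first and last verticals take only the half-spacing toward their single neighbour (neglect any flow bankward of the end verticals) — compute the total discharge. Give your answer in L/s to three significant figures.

7850 L/s

w_2 = (2.6 − 0.0)/2 = 1.3 m; q_2 = 0.37 × 0.57 × 1.3 = 0.2742 m³/s
w_3 = (5.4 − 1.3)/2 = 2.05 m; q_3 = 0.54 × 1.13 × 2.05 = 1.251 m³/s
w_4 = (7.2 − 2.6)/2 = 2.3 m; q_4 = 0.56 × 0.95 × 2.3 = 1.224 m³/s
w_5 = (14.0 − 5.4)/2 = 4.3 m; q_5 = 0.65 × 1.19 × 4.3 = 3.326 m³/s
w_6 = (16.2 − 7.2)/2 = 4.5 m; q_6 = 0.52 × 0.76 × 4.5 = 1.778 m³/s
Stations 1, 7 contribute zero (depth or velocity is 0).
Q = Σ qᵢ = 7.853 m³/s
= 7.853 × 1000 = 7853 L/s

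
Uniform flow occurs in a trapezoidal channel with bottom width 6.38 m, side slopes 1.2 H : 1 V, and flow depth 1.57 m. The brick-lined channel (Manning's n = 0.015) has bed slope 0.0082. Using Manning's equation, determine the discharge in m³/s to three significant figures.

A = (b + z·y)·y = (6.38 + 1.2×1.57)×1.57 = 12.97 m²
P = b + 2y√(1+z²) = 6.38 + 2×1.57×√(1+1.2²) = 11.28 m
R = A/P = 12.97/11.28 = 1.150 m
Q = (1/n)·A·R^(2/3)·S^(1/2) = (1/0.015) × 12.97 × 1.150^(2/3) × 0.0082^(1/2) = 85.96 m³/s

86.0 m³/s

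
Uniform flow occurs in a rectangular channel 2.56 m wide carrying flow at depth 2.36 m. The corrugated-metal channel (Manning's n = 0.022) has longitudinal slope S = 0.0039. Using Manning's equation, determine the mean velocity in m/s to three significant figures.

2.51 m/s

A = b·y = 2.56 × 2.36 = 6.042 m²
P = b + 2y = 2.56 + 2×2.36 = 7.280 m
R = A/P = 6.042/7.280 = 0.8299 m
Q = (1/n)·A·R^(2/3)·S^(1/2) = (1/0.022) × 6.042 × 0.8299^(2/3) × 0.0039^(1/2) = 15.15 m³/s
V = Q/A = 15.15/6.042 = 2.507 m/s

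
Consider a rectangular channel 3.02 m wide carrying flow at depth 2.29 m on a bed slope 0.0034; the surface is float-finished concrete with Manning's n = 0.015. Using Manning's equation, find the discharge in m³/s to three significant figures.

A = b·y = 3.02 × 2.29 = 6.916 m²
P = b + 2y = 3.02 + 2×2.29 = 7.600 m
R = A/P = 6.916/7.600 = 0.9100 m
Q = (1/n)·A·R^(2/3)·S^(1/2) = (1/0.015) × 6.916 × 0.9100^(2/3) × 0.0034^(1/2) = 25.25 m³/s

25.2 m³/s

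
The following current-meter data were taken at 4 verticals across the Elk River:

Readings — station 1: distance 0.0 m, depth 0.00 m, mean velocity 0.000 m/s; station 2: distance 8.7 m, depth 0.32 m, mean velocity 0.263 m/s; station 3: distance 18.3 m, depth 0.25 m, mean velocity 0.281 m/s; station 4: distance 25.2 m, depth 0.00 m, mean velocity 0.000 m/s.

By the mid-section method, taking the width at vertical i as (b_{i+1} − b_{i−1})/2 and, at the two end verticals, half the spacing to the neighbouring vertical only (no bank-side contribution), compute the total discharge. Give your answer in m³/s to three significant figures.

1.35 m³/s

w_2 = (18.3 − 0.0)/2 = 9.15 m; q_2 = 0.263 × 0.32 × 9.15 = 0.7701 m³/s
w_3 = (25.2 − 8.7)/2 = 8.25 m; q_3 = 0.281 × 0.25 × 8.25 = 0.5796 m³/s
Stations 1, 4 contribute zero (depth or velocity is 0).
Q = Σ qᵢ = 1.350 m³/s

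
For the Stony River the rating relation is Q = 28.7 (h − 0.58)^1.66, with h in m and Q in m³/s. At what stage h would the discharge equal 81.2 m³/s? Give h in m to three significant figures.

2.45 m

h − h₀ = (Q/C)^(1/b) = (81.2/28.7)^(1/1.66) = 1.871 m
h = 0.58 + 1.871 = 2.451 m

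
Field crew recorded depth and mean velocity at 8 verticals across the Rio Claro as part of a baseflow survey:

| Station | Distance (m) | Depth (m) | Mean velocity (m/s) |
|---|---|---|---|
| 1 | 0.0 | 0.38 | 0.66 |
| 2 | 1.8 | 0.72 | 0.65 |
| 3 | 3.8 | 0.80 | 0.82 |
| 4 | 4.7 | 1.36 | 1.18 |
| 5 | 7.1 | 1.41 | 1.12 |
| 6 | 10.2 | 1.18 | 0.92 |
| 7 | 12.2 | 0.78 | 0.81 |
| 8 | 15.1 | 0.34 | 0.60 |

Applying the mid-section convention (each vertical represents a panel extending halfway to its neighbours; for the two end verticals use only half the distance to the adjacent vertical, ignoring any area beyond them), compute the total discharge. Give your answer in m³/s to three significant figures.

w_1 = (1.8 − 0.0)/2 = 0.9 m; q_1 = 0.66 × 0.38 × 0.9 = 0.2257 m³/s
w_2 = (3.8 − 0.0)/2 = 1.9 m; q_2 = 0.65 × 0.72 × 1.9 = 0.8892 m³/s
w_3 = (4.7 − 1.8)/2 = 1.45 m; q_3 = 0.82 × 0.80 × 1.45 = 0.9512 m³/s
w_4 = (7.1 − 3.8)/2 = 1.65 m; q_4 = 1.18 × 1.36 × 1.65 = 2.648 m³/s
w_5 = (10.2 − 4.7)/2 = 2.75 m; q_5 = 1.12 × 1.41 × 2.75 = 4.343 m³/s
w_6 = (12.2 − 7.1)/2 = 2.55 m; q_6 = 0.92 × 1.18 × 2.55 = 2.768 m³/s
w_7 = (15.1 − 10.2)/2 = 2.45 m; q_7 = 0.81 × 0.78 × 2.45 = 1.548 m³/s
w_8 = (15.1 − 12.2)/2 = 1.45 m; q_8 = 0.60 × 0.34 × 1.45 = 0.2958 m³/s
Q = Σ qᵢ = 13.67 m³/s

13.7 m³/s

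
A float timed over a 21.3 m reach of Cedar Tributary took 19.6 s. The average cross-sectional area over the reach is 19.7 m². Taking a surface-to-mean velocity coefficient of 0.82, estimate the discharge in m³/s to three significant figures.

v_surface = L / t̄ = 21.3 / 19.6 = 1.087 m/s
v_mean = 0.82 × 1.087 = 0.8911 m/s
Q = A × v_mean = 19.7 × 0.8911 = 17.56 m³/s

17.6 m³/s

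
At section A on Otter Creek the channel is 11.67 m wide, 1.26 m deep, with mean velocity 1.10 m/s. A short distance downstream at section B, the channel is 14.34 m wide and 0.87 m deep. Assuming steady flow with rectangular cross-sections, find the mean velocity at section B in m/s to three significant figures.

1.30 m/s

Q = A₁V₁ = (11.67×1.26) × 1.10 = 16.17 m³/s
A₂ = 14.34 × 0.87 = 12.48 m²
V₂ = Q/A₂ = 16.17/12.48 = 1.296 m/s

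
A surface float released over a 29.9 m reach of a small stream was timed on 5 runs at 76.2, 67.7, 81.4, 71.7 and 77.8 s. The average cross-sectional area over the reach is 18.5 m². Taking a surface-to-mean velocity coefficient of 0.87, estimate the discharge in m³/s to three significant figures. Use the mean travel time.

t̄ = (76.2 + 67.7 + 81.4 + 71.7 + 77.8) / 5 = 74.96 s
v_surface = L / t̄ = 29.9 / 74.96 = 0.3989 m/s
v_mean = 0.87 × 0.3989 = 0.3470 m/s
Q = A × v_mean = 18.5 × 0.3470 = 6.420 m³/s

6.42 m³/s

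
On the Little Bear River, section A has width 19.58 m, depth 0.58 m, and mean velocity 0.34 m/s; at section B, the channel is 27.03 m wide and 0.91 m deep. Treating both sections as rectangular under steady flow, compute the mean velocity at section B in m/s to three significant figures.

Q = A₁V₁ = (19.58×0.58) × 0.34 = 3.861 m³/s
A₂ = 27.03 × 0.91 = 24.60 m²
V₂ = Q/A₂ = 3.861/24.60 = 0.1570 m/s

0.157 m/s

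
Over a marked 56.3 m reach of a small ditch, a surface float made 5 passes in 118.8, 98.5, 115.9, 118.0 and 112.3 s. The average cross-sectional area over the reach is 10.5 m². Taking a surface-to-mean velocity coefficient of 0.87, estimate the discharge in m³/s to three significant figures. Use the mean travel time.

4.56 m³/s

t̄ = (118.8 + 98.5 + 115.9 + 118.0 + 112.3) / 5 = 112.7 s
v_surface = L / t̄ = 56.3 / 112.7 = 0.4996 m/s
v_mean = 0.87 × 0.4996 = 0.4346 m/s
Q = A × v_mean = 10.5 × 0.4346 = 4.563 m³/s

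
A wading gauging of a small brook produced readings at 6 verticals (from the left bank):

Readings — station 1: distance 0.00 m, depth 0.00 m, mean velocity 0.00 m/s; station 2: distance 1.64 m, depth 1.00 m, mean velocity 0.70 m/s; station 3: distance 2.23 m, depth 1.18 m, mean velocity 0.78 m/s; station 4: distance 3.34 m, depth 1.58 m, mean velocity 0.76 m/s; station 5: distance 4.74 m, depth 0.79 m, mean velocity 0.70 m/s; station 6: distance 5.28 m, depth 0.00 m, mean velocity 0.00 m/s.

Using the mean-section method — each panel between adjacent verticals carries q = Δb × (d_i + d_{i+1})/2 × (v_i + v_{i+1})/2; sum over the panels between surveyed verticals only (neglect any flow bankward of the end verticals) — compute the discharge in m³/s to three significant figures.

3.23 m³/s

Panel 1-2: Δb = 1.64 m, d̄ = (0.00+1.00)/2 = 0.5, v̄ = (0.00+0.70)/2 = 0.35 → q = 1.64×0.5×0.35 = 0.2870 m³/s
Panel 2-3: Δb = 0.59 m, d̄ = (1.00+1.18)/2 = 1.09, v̄ = (0.70+0.78)/2 = 0.74 → q = 0.59×1.09×0.74 = 0.4759 m³/s
Panel 3-4: Δb = 1.11 m, d̄ = (1.18+1.58)/2 = 1.38, v̄ = (0.78+0.76)/2 = 0.77 → q = 1.11×1.38×0.77 = 1.179 m³/s
Panel 4-5: Δb = 1.4 m, d̄ = (1.58+0.79)/2 = 1.185, v̄ = (0.76+0.70)/2 = 0.73 → q = 1.4×1.185×0.73 = 1.211 m³/s
Panel 5-6: Δb = 0.54 m, d̄ = (0.79+0.00)/2 = 0.395, v̄ = (0.70+0.00)/2 = 0.35 → q = 0.54×0.395×0.35 = 0.07466 m³/s
Q = Σ q = 3.228 m³/s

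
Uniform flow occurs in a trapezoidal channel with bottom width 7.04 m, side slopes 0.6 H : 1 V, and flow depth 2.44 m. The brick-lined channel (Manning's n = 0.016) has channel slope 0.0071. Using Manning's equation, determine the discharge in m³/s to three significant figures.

A = (b + z·y)·y = (7.04 + 0.6×2.44)×2.44 = 20.75 m²
P = b + 2y√(1+z²) = 7.04 + 2×2.44×√(1+0.6²) = 12.73 m
R = A/P = 20.75/12.73 = 1.630 m
Q = (1/n)·A·R^(2/3)·S^(1/2) = (1/0.016) × 20.75 × 1.630^(2/3) × 0.0071^(1/2) = 151.3 m³/s

151 m³/s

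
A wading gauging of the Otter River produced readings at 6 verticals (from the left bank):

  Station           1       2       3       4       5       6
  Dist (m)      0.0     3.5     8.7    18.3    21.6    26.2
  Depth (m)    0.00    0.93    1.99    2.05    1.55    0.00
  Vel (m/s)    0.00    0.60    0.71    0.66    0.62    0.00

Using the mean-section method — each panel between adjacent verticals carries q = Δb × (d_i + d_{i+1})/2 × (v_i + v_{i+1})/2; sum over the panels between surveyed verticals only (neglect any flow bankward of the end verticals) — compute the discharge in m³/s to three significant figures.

23.7 m³/s

Panel 1-2: Δb = 3.5 m, d̄ = (0.00+0.93)/2 = 0.465, v̄ = (0.00+0.60)/2 = 0.3 → q = 3.5×0.465×0.3 = 0.4883 m³/s
Panel 2-3: Δb = 5.2 m, d̄ = (0.93+1.99)/2 = 1.46, v̄ = (0.60+0.71)/2 = 0.655 → q = 5.2×1.46×0.655 = 4.973 m³/s
Panel 3-4: Δb = 9.6 m, d̄ = (1.99+2.05)/2 = 2.02, v̄ = (0.71+0.66)/2 = 0.685 → q = 9.6×2.02×0.685 = 13.28 m³/s
Panel 4-5: Δb = 3.3 m, d̄ = (2.05+1.55)/2 = 1.8, v̄ = (0.66+0.62)/2 = 0.64 → q = 3.3×1.8×0.64 = 3.802 m³/s
Panel 5-6: Δb = 4.6 m, d̄ = (1.55+0.00)/2 = 0.775, v̄ = (0.62+0.00)/2 = 0.31 → q = 4.6×0.775×0.31 = 1.105 m³/s
Q = Σ q = 23.65 m³/s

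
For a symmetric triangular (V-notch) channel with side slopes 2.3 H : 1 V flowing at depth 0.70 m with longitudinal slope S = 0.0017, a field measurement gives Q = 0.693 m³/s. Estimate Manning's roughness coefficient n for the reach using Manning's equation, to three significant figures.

0.0314

A = z·y² = 2.3×0.70² = 1.127 m²
P = 2y√(1+z²) = 2×0.70×√(1+2.3²) = 3.511 m
R = A/P = 1.127/3.511 = 0.3210 m
n = (1/Q)·A·R^(2/3)·S^(1/2) = (1/0.693) × 1.127 × 0.4688 × 0.04123 = 0.03143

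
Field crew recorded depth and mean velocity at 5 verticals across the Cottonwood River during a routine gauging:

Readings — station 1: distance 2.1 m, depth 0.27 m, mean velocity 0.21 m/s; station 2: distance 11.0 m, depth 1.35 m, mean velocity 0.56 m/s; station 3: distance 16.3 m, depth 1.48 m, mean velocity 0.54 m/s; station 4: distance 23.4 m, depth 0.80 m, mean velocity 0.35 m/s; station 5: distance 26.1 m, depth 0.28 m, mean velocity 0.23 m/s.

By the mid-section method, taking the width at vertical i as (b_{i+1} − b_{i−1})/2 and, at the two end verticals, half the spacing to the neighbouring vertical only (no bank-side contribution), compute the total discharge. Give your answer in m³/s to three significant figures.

w_1 = (11.0 − 2.1)/2 = 4.45 m; q_1 = 0.21 × 0.27 × 4.45 = 0.2523 m³/s
w_2 = (16.3 − 2.1)/2 = 7.1 m; q_2 = 0.56 × 1.35 × 7.1 = 5.368 m³/s
w_3 = (23.4 − 11.0)/2 = 6.2 m; q_3 = 0.54 × 1.48 × 6.2 = 4.955 m³/s
w_4 = (26.1 − 16.3)/2 = 4.9 m; q_4 = 0.35 × 0.80 × 4.9 = 1.372 m³/s
w_5 = (26.1 − 23.4)/2 = 1.35 m; q_5 = 0.23 × 0.28 × 1.35 = 0.08694 m³/s
Q = Σ qᵢ = 12.03 m³/s

12.0 m³/s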